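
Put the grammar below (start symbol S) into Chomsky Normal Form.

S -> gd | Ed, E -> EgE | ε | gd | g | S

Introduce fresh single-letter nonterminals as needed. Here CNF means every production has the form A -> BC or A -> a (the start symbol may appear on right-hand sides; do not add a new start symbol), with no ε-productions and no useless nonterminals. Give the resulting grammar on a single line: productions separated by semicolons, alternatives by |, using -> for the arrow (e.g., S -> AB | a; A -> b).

S -> d | BA | EA; A -> d; B -> g; C -> BE; E -> d | g | BA | BE | EA | EB | EC

Nullable: {E}; after ε-elimination: S -> d | Ed | gd; E -> S | g | Eg | gE | gd | EgE.
After unit-elimination: S -> d | Ed | gd; E -> d | g | Ed | Eg | gE | gd | EgE.
TERM: introduce A -> d, B -> g and substitute in every rule of length ≥2.
BIN: E -> EBE becomes E -> EC, C -> BE.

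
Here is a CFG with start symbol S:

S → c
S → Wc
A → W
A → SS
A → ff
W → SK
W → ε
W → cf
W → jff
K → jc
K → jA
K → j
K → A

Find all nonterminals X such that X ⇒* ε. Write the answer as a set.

Directly nullable (have an ε-rule): {W}.
A is nullable via A -> W (every symbol on the right is already known nullable).
K is nullable via K -> A (every symbol on the right is already known nullable).
Not nullable: S — each has a terminal in every rule's right-hand side or depends on a non-nullable symbol.

{A, K, W}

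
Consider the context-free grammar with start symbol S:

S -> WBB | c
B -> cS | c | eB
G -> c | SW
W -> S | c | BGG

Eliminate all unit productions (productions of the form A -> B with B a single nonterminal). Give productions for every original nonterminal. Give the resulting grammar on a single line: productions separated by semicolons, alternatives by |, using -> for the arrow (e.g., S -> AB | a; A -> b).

Unit productions: W->S.
Unit pairs (A ⇒* B via units): (W,S).
S: inherits non-unit rules of {S} → WBB | c.
B: inherits non-unit rules of {B} → c | cS | eB.
G: inherits non-unit rules of {G} → SW | c.
W: inherits non-unit rules of {S, W} → BGG | WBB | c.

S -> c | WBB; B -> c | cS | eB; G -> c | SW; W -> c | BGG | WBB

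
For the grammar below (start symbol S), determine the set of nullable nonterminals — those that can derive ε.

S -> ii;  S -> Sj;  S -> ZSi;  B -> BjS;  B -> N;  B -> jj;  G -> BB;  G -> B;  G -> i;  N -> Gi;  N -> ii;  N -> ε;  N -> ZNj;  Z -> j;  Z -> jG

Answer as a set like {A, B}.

{B, G, N}

Directly nullable (have an ε-rule): {N}.
B is nullable via B -> N (every symbol on the right is already known nullable).
G is nullable via G -> B (every symbol on the right is already known nullable).
Not nullable: S, Z — each has a terminal in every rule's right-hand side or depends on a non-nullable symbol.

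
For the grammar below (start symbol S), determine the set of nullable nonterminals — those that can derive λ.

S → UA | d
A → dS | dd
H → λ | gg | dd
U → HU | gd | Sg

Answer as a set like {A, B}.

Directly nullable (have an ε-rule): {H}.
Not nullable: A, S, U — each has a terminal in every rule's right-hand side or depends on a non-nullable symbol.

{H}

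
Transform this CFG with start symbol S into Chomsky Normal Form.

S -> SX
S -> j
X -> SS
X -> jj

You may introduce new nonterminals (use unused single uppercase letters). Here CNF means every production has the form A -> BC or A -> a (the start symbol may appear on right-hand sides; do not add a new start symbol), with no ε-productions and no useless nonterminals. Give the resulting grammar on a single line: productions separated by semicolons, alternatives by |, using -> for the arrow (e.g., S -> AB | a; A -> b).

S -> j | SX; A -> j; X -> AA | SS

No ε-productions.
No unit productions to eliminate.
TERM: introduce A -> j and substitute in every rule of length ≥2.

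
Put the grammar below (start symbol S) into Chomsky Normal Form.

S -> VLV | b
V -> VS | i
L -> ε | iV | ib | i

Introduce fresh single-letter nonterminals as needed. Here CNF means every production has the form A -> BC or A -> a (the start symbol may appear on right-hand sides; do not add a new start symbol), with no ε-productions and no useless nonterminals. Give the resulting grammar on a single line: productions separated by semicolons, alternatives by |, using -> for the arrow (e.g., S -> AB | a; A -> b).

S -> b | VC | VV; A -> i; B -> b; C -> LV; L -> i | AB | AV; V -> i | VS

Nullable: {L}; after ε-elimination: S -> b | VV | VLV; L -> i | iV | ib; V -> i | VS.
No unit productions to eliminate.
TERM: introduce B -> b, A -> i and substitute in every rule of length ≥2.
BIN: S -> VLV becomes S -> VC, C -> LV.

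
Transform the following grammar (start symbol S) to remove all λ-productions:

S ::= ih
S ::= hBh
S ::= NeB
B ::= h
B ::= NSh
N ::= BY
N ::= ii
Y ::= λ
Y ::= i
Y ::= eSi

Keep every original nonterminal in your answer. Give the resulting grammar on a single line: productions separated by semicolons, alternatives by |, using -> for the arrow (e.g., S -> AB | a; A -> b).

Nullable set: {Y}.
N -> BY: Y nullable, giving B | BY.
Drop Y -> λ.
Unchanged (no nullable symbols): S -> NeB; S -> hBh; S -> ih; B -> NSh; B -> h; N -> ii; Y -> eSi; Y -> i.

S -> ih | NeB | hBh; B -> h | NSh; N -> B | BY | ii; Y -> i | eSi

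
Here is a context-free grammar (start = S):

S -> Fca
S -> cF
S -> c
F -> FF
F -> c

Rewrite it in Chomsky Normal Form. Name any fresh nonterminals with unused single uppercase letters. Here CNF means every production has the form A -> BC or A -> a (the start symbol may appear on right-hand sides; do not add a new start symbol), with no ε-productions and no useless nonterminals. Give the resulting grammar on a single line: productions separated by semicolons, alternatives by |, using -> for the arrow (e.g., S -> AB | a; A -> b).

No ε-productions.
No unit productions to eliminate.
TERM: introduce B -> a, A -> c and substitute in every rule of length ≥2.
BIN: S -> FAB becomes S -> FC, C -> AB.

S -> c | AF | FC; A -> c; B -> a; C -> AB; F -> c | FF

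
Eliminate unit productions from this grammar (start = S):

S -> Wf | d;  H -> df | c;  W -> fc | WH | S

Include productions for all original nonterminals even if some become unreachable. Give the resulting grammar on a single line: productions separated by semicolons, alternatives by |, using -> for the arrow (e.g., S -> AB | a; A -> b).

Unit productions: W->S.
Unit pairs (A ⇒* B via units): (W,S).
S: inherits non-unit rules of {S} → Wf | d.
H: inherits non-unit rules of {H} → c | df.
W: inherits non-unit rules of {S, W} → WH | Wf | d | fc.

S -> d | Wf; H -> c | df; W -> d | WH | Wf | fc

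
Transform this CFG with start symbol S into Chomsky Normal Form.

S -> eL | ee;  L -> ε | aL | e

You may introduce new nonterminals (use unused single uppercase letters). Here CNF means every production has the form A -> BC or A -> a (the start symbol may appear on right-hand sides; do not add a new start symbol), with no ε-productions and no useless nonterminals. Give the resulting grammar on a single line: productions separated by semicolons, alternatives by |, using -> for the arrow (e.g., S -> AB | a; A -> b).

Nullable: {L}; after ε-elimination: S -> e | eL | ee; L -> a | e | aL.
No unit productions to eliminate.
TERM: introduce A -> a, B -> e and substitute in every rule of length ≥2.

S -> e | BB | BL; A -> a; B -> e; L -> a | e | AL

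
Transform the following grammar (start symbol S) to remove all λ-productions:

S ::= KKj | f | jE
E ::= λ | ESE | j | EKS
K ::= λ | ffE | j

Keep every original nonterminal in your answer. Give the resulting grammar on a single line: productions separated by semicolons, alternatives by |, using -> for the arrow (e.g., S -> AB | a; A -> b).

Nullable set: {E, K}.
S -> KKj: K, K nullable, giving KKj | Kj | j.
S -> jE: E nullable, giving j | jE.
Drop E -> λ.
E -> EKS: E, K nullable, giving EKS | ES | KS | S.
E -> ESE: E, E nullable, giving ES | ESE | S | SE.
Drop K -> λ.
K -> ffE: E nullable, giving ff | ffE.
Unchanged (no nullable symbols): S -> f; E -> j; K -> j.

S -> f | j | Kj | jE | KKj; E -> S | j | ES | KS | SE | EKS | ESE; K -> j | ff | ffE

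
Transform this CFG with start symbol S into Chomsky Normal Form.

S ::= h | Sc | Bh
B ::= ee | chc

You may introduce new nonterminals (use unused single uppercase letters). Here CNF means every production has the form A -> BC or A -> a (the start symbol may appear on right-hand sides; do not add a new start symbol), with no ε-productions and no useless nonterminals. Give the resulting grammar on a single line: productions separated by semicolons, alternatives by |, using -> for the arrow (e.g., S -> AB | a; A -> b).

No ε-productions.
No unit productions to eliminate.
TERM: introduce A -> c, D -> e, C -> h and substitute in every rule of length ≥2.
BIN: B -> ACA becomes B -> AE, E -> CA.

S -> h | BC | SA; A -> c; B -> AE | DD; C -> h; D -> e; E -> CA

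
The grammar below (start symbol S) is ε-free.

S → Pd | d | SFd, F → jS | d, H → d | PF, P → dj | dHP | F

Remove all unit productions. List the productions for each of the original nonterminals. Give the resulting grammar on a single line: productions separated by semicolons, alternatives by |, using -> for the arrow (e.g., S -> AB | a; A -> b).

Unit productions: P->F.
Unit pairs (A ⇒* B via units): (P,F).
S: inherits non-unit rules of {S} → Pd | SFd | d.
F: inherits non-unit rules of {F} → d | jS.
H: inherits non-unit rules of {H} → PF | d.
P: inherits non-unit rules of {F, P} → d | dHP | dj | jS.

S -> d | Pd | SFd; F -> d | jS; H -> d | PF; P -> d | dj | jS | dHP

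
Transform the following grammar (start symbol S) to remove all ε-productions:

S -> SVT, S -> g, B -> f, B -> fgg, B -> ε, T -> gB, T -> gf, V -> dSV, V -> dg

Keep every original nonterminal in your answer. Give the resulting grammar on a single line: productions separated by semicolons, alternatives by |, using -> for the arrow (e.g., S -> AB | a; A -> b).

S -> g | SVT; B -> f | fgg; T -> g | gB | gf; V -> dg | dSV

Nullable set: {B}.
Drop B -> ε.
T -> gB: B nullable, giving g | gB.
Unchanged (no nullable symbols): S -> SVT; S -> g; B -> f; B -> fgg; T -> gf; V -> dSV; V -> dg.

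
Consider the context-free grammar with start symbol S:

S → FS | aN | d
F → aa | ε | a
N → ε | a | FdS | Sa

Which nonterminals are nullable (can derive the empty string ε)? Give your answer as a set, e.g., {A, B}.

Directly nullable (have an ε-rule): {F, N}.
Not nullable: S — each has a terminal in every rule's right-hand side or depends on a non-nullable symbol.

{F, N}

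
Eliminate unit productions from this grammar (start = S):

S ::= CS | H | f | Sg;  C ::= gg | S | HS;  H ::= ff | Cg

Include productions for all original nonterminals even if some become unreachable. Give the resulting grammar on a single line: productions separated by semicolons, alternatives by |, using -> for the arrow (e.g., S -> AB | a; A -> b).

S -> f | CS | Cg | Sg | ff; C -> f | CS | Cg | HS | Sg | ff | gg; H -> Cg | ff

Unit productions: C->S, S->H.
Unit pairs (A ⇒* B via units): (C,H), (C,S), (S,H).
S: inherits non-unit rules of {H, S} → CS | Cg | Sg | f | ff.
C: inherits non-unit rules of {C, H, S} → CS | Cg | HS | Sg | f | ff | gg.
H: inherits non-unit rules of {H} → Cg | ff.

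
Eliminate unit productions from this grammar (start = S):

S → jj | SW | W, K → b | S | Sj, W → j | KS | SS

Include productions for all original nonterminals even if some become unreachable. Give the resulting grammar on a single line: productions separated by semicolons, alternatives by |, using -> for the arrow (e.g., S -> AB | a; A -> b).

Unit productions: K->S, S->W.
Unit pairs (A ⇒* B via units): (K,S), (K,W), (S,W).
S: inherits non-unit rules of {S, W} → KS | SS | SW | j | jj.
K: inherits non-unit rules of {K, S, W} → KS | SS | SW | Sj | b | j | jj.
W: inherits non-unit rules of {W} → KS | SS | j.

S -> j | KS | SS | SW | jj; K -> b | j | KS | SS | SW | Sj | jj; W -> j | KS | SS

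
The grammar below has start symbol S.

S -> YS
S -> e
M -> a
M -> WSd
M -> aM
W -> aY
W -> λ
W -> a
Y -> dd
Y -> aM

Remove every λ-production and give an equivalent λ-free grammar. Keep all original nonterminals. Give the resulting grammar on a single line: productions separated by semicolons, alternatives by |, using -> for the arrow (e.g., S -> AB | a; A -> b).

Nullable set: {W}.
M -> WSd: W nullable, giving Sd | WSd.
Drop W -> λ.
Unchanged (no nullable symbols): S -> YS; S -> e; M -> a; M -> aM; W -> a; W -> aY; Y -> aM; Y -> dd.

S -> e | YS; M -> a | Sd | aM | WSd; W -> a | aY; Y -> aM | dd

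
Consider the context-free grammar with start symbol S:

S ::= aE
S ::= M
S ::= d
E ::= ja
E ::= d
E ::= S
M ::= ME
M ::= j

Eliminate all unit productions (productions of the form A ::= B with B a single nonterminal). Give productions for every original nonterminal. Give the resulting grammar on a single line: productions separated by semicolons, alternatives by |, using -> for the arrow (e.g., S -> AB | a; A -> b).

S -> d | j | ME | aE; E -> d | j | ME | aE | ja; M -> j | ME

Unit productions: E->S, S->M.
Unit pairs (A ⇒* B via units): (E,M), (E,S), (S,M).
S: inherits non-unit rules of {M, S} → ME | aE | d | j.
E: inherits non-unit rules of {E, M, S} → ME | aE | d | j | ja.
M: inherits non-unit rules of {M} → ME | j.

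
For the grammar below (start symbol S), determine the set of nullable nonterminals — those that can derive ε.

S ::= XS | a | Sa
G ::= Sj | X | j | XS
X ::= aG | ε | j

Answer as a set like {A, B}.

{G, X}

Directly nullable (have an ε-rule): {X}.
G is nullable via G -> X (every symbol on the right is already known nullable).
Not nullable: S — each has a terminal in every rule's right-hand side or depends on a non-nullable symbol.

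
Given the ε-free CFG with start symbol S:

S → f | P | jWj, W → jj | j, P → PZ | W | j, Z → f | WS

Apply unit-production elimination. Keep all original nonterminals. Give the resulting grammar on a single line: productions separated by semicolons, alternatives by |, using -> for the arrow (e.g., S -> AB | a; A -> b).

Unit productions: P->W, S->P.
Unit pairs (A ⇒* B via units): (P,W), (S,P), (S,W).
S: inherits non-unit rules of {P, S, W} → PZ | f | j | jWj | jj.
P: inherits non-unit rules of {P, W} → PZ | j | jj.
W: inherits non-unit rules of {W} → j | jj.
Z: inherits non-unit rules of {Z} → WS | f.

S -> f | j | PZ | jj | jWj; P -> j | PZ | jj; W -> j | jj; Z -> f | WS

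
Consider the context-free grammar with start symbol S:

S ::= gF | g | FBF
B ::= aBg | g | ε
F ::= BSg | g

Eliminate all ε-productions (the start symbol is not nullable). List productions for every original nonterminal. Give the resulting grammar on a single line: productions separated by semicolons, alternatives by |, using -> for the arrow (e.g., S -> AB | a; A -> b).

Nullable set: {B}.
S -> FBF: B nullable, giving FBF | FF.
Drop B -> ε.
B -> aBg: B nullable, giving aBg | ag.
F -> BSg: B nullable, giving BSg | Sg.
Unchanged (no nullable symbols): S -> g; S -> gF; B -> g; F -> g.

S -> g | FF | gF | FBF; B -> g | ag | aBg; F -> g | Sg | BSg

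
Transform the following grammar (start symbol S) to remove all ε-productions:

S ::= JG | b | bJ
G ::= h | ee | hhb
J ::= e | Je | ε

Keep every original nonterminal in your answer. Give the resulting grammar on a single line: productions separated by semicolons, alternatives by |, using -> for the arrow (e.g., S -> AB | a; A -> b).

Nullable set: {J}.
S -> JG: J nullable, giving G | JG.
S -> bJ: J nullable, giving b | bJ.
Drop J -> ε.
J -> Je: J nullable, giving Je | e.
Unchanged (no nullable symbols): S -> b; G -> ee; G -> h; G -> hhb; J -> e.

S -> G | b | JG | bJ; G -> h | ee | hhb; J -> e | Je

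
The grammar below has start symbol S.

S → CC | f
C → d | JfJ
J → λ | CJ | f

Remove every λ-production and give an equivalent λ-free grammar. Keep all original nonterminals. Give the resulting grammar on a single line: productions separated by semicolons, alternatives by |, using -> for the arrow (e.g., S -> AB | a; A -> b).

Nullable set: {J}.
C -> JfJ: J, J nullable, giving Jf | JfJ | f | fJ.
Drop J -> λ.
J -> CJ: J nullable, giving C | CJ.
Unchanged (no nullable symbols): S -> CC; S -> f; C -> d; J -> f.

S -> f | CC; C -> d | f | Jf | fJ | JfJ; J -> C | f | CJ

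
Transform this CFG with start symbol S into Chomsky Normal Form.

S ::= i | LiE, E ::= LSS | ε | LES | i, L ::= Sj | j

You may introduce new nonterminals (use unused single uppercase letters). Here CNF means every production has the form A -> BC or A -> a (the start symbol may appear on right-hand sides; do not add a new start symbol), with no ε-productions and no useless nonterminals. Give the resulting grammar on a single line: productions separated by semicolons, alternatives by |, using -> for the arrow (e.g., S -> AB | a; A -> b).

Nullable: {E}; after ε-elimination: S -> i | Li | LiE; E -> i | LS | LES | LSS; L -> j | Sj.
No unit productions to eliminate.
TERM: introduce B -> i, A -> j and substitute in every rule of length ≥2.
BIN: E -> LES becomes E -> LC, C -> ES; E -> LSS becomes E -> LD, D -> SS; S -> LBE becomes S -> LF, F -> BE.

S -> i | LB | LF; A -> j; B -> i; C -> ES; D -> SS; E -> i | LC | LD | LS; F -> BE; L -> j | SA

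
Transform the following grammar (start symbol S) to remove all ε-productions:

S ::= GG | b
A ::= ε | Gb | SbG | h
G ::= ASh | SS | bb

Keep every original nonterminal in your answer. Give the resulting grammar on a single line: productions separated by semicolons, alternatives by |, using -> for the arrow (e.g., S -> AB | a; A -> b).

S -> b | GG; A -> h | Gb | SbG; G -> SS | Sh | bb | ASh

Nullable set: {A}.
Drop A -> ε.
G -> ASh: A nullable, giving ASh | Sh.
Unchanged (no nullable symbols): S -> GG; S -> b; A -> Gb; A -> SbG; A -> h; G -> SS; G -> bb.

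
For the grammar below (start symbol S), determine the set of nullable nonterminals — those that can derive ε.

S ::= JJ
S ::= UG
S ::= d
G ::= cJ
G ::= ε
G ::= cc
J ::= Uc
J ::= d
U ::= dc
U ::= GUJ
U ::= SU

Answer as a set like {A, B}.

{G}

Directly nullable (have an ε-rule): {G}.
Not nullable: J, S, U — each has a terminal in every rule's right-hand side or depends on a non-nullable symbol.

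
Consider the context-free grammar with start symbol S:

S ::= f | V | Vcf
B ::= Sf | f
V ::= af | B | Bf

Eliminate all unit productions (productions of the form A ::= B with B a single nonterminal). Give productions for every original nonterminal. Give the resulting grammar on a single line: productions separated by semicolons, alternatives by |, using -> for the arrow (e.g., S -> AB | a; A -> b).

S -> f | Bf | Sf | af | Vcf; B -> f | Sf; V -> f | Bf | Sf | af

Unit productions: S->V, V->B.
Unit pairs (A ⇒* B via units): (S,B), (S,V), (V,B).
S: inherits non-unit rules of {B, S, V} → Bf | Sf | Vcf | af | f.
B: inherits non-unit rules of {B} → Sf | f.
V: inherits non-unit rules of {B, V} → Bf | Sf | af | f.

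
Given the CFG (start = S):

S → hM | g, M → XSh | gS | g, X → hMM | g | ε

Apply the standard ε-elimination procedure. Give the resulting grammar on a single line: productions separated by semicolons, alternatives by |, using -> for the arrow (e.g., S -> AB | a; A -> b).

Nullable set: {X}.
M -> XSh: X nullable, giving Sh | XSh.
Drop X -> ε.
Unchanged (no nullable symbols): S -> g; S -> hM; M -> g; M -> gS; X -> g; X -> hMM.

S -> g | hM; M -> g | Sh | gS | XSh; X -> g | hMM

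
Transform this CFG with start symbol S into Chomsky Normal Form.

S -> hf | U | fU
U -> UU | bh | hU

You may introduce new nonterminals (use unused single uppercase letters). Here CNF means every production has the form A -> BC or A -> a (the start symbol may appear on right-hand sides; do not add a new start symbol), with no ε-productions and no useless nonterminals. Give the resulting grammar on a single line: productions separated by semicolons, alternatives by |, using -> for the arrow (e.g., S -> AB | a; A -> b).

S -> AB | BC | BU | CU | UU; A -> b; B -> h; C -> f; U -> AB | BU | UU

No ε-productions.
After unit-elimination: S -> UU | bh | fU | hU | hf; U -> UU | bh | hU.
TERM: introduce A -> b, C -> f, B -> h and substitute in every rule of length ≥2.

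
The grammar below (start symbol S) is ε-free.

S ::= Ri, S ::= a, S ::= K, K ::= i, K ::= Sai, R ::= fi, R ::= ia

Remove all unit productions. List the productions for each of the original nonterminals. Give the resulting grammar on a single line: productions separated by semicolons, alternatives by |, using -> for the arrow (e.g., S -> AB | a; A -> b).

Unit productions: S->K.
Unit pairs (A ⇒* B via units): (S,K).
S: inherits non-unit rules of {K, S} → Ri | Sai | a | i.
K: inherits non-unit rules of {K} → Sai | i.
R: inherits non-unit rules of {R} → fi | ia.

S -> a | i | Ri | Sai; K -> i | Sai; R -> fi | ia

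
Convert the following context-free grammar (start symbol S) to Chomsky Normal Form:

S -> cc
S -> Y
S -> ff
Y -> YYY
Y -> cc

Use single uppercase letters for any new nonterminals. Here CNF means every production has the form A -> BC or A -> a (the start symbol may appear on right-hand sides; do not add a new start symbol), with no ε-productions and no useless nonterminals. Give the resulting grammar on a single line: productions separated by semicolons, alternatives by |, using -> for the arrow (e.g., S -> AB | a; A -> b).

S -> AA | BB | YC; A -> c; B -> f; C -> YY; D -> YY; Y -> AA | YD

No ε-productions.
After unit-elimination: S -> cc | ff | YYY; Y -> cc | YYY.
TERM: introduce A -> c, B -> f and substitute in every rule of length ≥2.
BIN: S -> YYY becomes S -> YC, C -> YY; Y -> YYY becomes Y -> YD, D -> YY.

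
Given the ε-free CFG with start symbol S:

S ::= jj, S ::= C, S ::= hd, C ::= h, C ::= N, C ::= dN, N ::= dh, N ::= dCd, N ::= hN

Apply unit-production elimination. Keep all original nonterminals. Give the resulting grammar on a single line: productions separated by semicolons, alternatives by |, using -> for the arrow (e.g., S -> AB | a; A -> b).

S -> h | dN | dh | hN | hd | jj | dCd; C -> h | dN | dh | hN | dCd; N -> dh | hN | dCd

Unit productions: C->N, S->C.
Unit pairs (A ⇒* B via units): (C,N), (S,C), (S,N).
S: inherits non-unit rules of {C, N, S} → dCd | dN | dh | h | hN | hd | jj.
C: inherits non-unit rules of {C, N} → dCd | dN | dh | h | hN.
N: inherits non-unit rules of {N} → dCd | dh | hN.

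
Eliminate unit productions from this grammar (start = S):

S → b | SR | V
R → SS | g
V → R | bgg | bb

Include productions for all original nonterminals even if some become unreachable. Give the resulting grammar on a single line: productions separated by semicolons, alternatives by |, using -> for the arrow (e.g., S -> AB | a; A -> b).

Unit productions: S->V, V->R.
Unit pairs (A ⇒* B via units): (S,R), (S,V), (V,R).
S: inherits non-unit rules of {R, S, V} → SR | SS | b | bb | bgg | g.
R: inherits non-unit rules of {R} → SS | g.
V: inherits non-unit rules of {R, V} → SS | bb | bgg | g.

S -> b | g | SR | SS | bb | bgg; R -> g | SS; V -> g | SS | bb | bgg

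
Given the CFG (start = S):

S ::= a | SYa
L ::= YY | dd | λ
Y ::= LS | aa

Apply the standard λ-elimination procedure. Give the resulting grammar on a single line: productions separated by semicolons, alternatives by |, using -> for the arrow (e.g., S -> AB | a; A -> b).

Nullable set: {L}.
Drop L -> λ.
Y -> LS: L nullable, giving LS | S.
Unchanged (no nullable symbols): S -> SYa; S -> a; L -> YY; L -> dd; Y -> aa.

S -> a | SYa; L -> YY | dd; Y -> S | LS | aa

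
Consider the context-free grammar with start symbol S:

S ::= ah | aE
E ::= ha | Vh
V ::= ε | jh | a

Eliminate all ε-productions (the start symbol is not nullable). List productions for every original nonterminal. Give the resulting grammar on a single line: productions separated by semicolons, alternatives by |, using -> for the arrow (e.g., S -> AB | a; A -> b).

S -> aE | ah; E -> h | Vh | ha; V -> a | jh

Nullable set: {V}.
E -> Vh: V nullable, giving Vh | h.
Drop V -> ε.
Unchanged (no nullable symbols): S -> aE; S -> ah; E -> ha; V -> a; V -> jh.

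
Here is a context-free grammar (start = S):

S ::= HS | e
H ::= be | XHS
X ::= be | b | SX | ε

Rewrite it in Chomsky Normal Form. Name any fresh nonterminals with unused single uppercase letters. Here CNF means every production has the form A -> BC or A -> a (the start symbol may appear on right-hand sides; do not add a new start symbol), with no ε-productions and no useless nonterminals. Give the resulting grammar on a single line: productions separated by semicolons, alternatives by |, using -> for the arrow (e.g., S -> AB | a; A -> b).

Nullable: {X}; after ε-elimination: S -> e | HS; H -> HS | be | XHS; X -> S | b | SX | be.
After unit-elimination: S -> e | HS; H -> HS | be | XHS; X -> b | e | HS | SX | be.
TERM: introduce A -> b, B -> e and substitute in every rule of length ≥2.
BIN: H -> XHS becomes H -> XC, C -> HS.

S -> e | HS; A -> b; B -> e; C -> HS; H -> AB | HS | XC; X -> b | e | AB | HS | SX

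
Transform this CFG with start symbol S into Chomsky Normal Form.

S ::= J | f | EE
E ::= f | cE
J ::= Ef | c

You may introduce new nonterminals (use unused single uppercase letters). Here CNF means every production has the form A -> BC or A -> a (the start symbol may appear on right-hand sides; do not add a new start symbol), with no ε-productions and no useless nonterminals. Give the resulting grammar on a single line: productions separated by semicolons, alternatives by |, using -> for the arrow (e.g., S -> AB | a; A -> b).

No ε-productions.
After unit-elimination: S -> c | f | EE | Ef; E -> f | cE; J -> c | Ef.
TERM: introduce A -> c, B -> f and substitute in every rule of length ≥2.
Drop unreachable/unproductive: J.

S -> c | f | EB | EE; A -> c; B -> f; E -> f | AE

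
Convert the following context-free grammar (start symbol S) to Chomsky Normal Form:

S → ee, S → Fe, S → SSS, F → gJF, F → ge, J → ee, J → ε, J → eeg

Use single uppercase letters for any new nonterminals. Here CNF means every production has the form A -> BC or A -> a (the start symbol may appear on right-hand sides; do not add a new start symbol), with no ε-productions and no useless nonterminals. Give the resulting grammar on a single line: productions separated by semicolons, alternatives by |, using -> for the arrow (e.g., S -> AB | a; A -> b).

S -> BB | FB | SE; A -> g; B -> e; C -> JF; D -> BA; E -> SS; F -> AB | AC | AF; J -> BB | BD

Nullable: {J}; after ε-elimination: S -> Fe | ee | SSS; F -> gF | ge | gJF; J -> ee | eeg.
No unit productions to eliminate.
TERM: introduce B -> e, A -> g and substitute in every rule of length ≥2.
BIN: F -> AJF becomes F -> AC, C -> JF; J -> BBA becomes J -> BD, D -> BA; S -> SSS becomes S -> SE, E -> SS.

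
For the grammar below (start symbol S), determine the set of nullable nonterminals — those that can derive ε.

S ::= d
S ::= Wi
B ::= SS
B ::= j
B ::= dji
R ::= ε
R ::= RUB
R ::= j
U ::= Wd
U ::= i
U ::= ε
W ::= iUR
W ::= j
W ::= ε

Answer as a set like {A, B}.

{R, U, W}

Directly nullable (have an ε-rule): {R, U, W}.
Not nullable: B, S — each has a terminal in every rule's right-hand side or depends on a non-nullable symbol.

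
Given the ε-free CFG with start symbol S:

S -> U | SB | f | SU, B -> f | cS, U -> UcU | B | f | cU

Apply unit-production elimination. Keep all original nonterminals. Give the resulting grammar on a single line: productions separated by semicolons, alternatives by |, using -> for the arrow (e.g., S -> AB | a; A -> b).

Unit productions: S->U, U->B.
Unit pairs (A ⇒* B via units): (S,B), (S,U), (U,B).
S: inherits non-unit rules of {B, S, U} → SB | SU | UcU | cS | cU | f.
B: inherits non-unit rules of {B} → cS | f.
U: inherits non-unit rules of {B, U} → UcU | cS | cU | f.

S -> f | SB | SU | cS | cU | UcU; B -> f | cS; U -> f | cS | cU | UcU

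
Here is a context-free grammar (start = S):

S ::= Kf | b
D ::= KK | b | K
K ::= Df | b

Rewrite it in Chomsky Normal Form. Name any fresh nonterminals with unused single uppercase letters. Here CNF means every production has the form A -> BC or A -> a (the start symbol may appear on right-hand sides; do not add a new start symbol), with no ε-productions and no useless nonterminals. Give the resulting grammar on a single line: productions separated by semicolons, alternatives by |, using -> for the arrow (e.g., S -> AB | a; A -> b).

No ε-productions.
After unit-elimination: S -> b | Kf; D -> b | Df | KK; K -> b | Df.
TERM: introduce A -> f and substitute in every rule of length ≥2.

S -> b | KA; A -> f; D -> b | DA | KK; K -> b | DA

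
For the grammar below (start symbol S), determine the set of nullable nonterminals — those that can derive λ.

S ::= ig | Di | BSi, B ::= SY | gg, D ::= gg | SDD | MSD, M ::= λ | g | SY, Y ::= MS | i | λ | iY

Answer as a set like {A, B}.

{M, Y}

Directly nullable (have an ε-rule): {M, Y}.
Not nullable: B, D, S — each has a terminal in every rule's right-hand side or depends on a non-nullable symbol.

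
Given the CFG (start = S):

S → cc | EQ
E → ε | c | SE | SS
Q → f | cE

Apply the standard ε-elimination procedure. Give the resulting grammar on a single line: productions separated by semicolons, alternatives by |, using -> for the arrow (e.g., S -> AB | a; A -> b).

Nullable set: {E}.
S -> EQ: E nullable, giving EQ | Q.
Drop E -> ε.
E -> SE: E nullable, giving S | SE.
Q -> cE: E nullable, giving c | cE.
Unchanged (no nullable symbols): S -> cc; E -> SS; E -> c; Q -> f.

S -> Q | EQ | cc; E -> S | c | SE | SS; Q -> c | f | cE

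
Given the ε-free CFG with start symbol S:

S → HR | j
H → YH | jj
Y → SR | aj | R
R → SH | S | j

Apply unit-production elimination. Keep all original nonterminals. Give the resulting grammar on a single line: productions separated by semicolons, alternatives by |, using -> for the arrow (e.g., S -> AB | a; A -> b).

S -> j | HR; H -> YH | jj; R -> j | HR | SH; Y -> j | HR | SH | SR | aj

Unit productions: R->S, Y->R.
Unit pairs (A ⇒* B via units): (R,S), (Y,R), (Y,S).
S: inherits non-unit rules of {S} → HR | j.
H: inherits non-unit rules of {H} → YH | jj.
R: inherits non-unit rules of {R, S} → HR | SH | j.
Y: inherits non-unit rules of {R, S, Y} → HR | SH | SR | aj | j.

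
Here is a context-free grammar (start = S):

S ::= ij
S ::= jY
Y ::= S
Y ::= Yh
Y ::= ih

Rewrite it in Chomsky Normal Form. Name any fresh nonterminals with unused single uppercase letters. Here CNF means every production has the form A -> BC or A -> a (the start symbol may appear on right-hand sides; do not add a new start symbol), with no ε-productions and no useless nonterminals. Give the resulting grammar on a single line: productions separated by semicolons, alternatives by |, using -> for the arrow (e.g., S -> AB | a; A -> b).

No ε-productions.
After unit-elimination: S -> ij | jY; Y -> Yh | ih | ij | jY.
TERM: introduce C -> h, A -> i, B -> j and substitute in every rule of length ≥2.

S -> AB | BY; A -> i; B -> j; C -> h; Y -> AB | AC | BY | YC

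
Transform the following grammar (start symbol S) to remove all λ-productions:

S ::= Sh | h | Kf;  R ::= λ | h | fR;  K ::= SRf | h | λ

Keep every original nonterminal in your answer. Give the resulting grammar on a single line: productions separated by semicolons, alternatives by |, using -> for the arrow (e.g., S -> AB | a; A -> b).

Nullable set: {K, R}.
S -> Kf: K nullable, giving Kf | f.
Drop K -> λ.
K -> SRf: R nullable, giving SRf | Sf.
Drop R -> λ.
R -> fR: R nullable, giving f | fR.
Unchanged (no nullable symbols): S -> Sh; S -> h; K -> h; R -> h.

S -> f | h | Kf | Sh; K -> h | Sf | SRf; R -> f | h | fR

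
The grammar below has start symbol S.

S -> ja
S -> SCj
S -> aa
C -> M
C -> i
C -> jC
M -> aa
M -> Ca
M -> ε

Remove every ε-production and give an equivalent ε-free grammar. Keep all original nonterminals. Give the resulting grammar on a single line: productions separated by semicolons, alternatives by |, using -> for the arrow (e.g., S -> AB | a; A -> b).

Nullable set: {C, M}.
S -> SCj: C nullable, giving SCj | Sj.
C -> M: M nullable, giving M.
C -> jC: C nullable, giving j | jC.
Drop M -> ε.
M -> Ca: C nullable, giving Ca | a.
Unchanged (no nullable symbols): S -> aa; S -> ja; C -> i; M -> aa.

S -> Sj | aa | ja | SCj; C -> M | i | j | jC; M -> a | Ca | aa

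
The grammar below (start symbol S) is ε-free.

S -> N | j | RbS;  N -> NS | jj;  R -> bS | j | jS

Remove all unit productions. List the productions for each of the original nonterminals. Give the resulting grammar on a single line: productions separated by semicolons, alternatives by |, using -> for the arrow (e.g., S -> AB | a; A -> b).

Unit productions: S->N.
Unit pairs (A ⇒* B via units): (S,N).
S: inherits non-unit rules of {N, S} → NS | RbS | j | jj.
N: inherits non-unit rules of {N} → NS | jj.
R: inherits non-unit rules of {R} → bS | j | jS.

S -> j | NS | jj | RbS; N -> NS | jj; R -> j | bS | jS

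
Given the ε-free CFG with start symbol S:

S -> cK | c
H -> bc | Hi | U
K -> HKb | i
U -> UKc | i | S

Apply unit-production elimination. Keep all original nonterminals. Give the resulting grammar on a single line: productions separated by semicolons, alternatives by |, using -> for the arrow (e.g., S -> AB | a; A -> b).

S -> c | cK; H -> c | i | Hi | bc | cK | UKc; K -> i | HKb; U -> c | i | cK | UKc

Unit productions: H->U, U->S.
Unit pairs (A ⇒* B via units): (H,S), (H,U), (U,S).
S: inherits non-unit rules of {S} → c | cK.
H: inherits non-unit rules of {H, S, U} → Hi | UKc | bc | c | cK | i.
K: inherits non-unit rules of {K} → HKb | i.
U: inherits non-unit rules of {S, U} → UKc | c | cK | i.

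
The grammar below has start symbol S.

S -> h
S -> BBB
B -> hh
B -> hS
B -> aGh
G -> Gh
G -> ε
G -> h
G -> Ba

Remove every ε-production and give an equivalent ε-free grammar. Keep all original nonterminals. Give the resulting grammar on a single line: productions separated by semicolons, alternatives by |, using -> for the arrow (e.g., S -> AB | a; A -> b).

S -> h | BBB; B -> ah | hS | hh | aGh; G -> h | Ba | Gh

Nullable set: {G}.
B -> aGh: G nullable, giving aGh | ah.
Drop G -> ε.
G -> Gh: G nullable, giving Gh | h.
Unchanged (no nullable symbols): S -> BBB; S -> h; B -> hS; B -> hh; G -> Ba; G -> h.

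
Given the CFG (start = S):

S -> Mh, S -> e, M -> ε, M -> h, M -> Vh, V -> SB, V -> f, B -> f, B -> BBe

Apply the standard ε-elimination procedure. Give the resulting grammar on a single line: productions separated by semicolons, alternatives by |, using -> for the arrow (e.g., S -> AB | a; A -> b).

Nullable set: {M}.
S -> Mh: M nullable, giving Mh | h.
Drop M -> ε.
Unchanged (no nullable symbols): S -> e; B -> BBe; B -> f; M -> Vh; M -> h; V -> SB; V -> f.

S -> e | h | Mh; B -> f | BBe; M -> h | Vh; V -> f | SB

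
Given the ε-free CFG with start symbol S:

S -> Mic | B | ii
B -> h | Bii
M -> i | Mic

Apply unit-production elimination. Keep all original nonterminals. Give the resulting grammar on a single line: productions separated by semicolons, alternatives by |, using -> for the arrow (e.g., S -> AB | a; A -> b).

S -> h | ii | Bii | Mic; B -> h | Bii; M -> i | Mic

Unit productions: S->B.
Unit pairs (A ⇒* B via units): (S,B).
S: inherits non-unit rules of {B, S} → Bii | Mic | h | ii.
B: inherits non-unit rules of {B} → Bii | h.
M: inherits non-unit rules of {M} → Mic | i.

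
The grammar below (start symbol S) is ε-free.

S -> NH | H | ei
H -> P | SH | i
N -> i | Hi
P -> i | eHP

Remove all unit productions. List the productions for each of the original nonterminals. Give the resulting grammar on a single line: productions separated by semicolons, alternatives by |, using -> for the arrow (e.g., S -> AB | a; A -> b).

Unit productions: H->P, S->H.
Unit pairs (A ⇒* B via units): (H,P), (S,H), (S,P).
S: inherits non-unit rules of {H, P, S} → NH | SH | eHP | ei | i.
H: inherits non-unit rules of {H, P} → SH | eHP | i.
N: inherits non-unit rules of {N} → Hi | i.
P: inherits non-unit rules of {P} → eHP | i.

S -> i | NH | SH | ei | eHP; H -> i | SH | eHP; N -> i | Hi; P -> i | eHP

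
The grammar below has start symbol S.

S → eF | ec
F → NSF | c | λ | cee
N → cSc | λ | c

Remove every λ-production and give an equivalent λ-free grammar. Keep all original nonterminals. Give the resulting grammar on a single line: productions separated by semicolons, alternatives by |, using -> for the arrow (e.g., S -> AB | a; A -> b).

S -> e | eF | ec; F -> S | c | NS | SF | NSF | cee; N -> c | cSc

Nullable set: {F, N}.
S -> eF: F nullable, giving e | eF.
Drop F -> λ.
F -> NSF: N, F nullable, giving NS | NSF | S | SF.
Drop N -> λ.
Unchanged (no nullable symbols): S -> ec; F -> c; F -> cee; N -> c; N -> cSc.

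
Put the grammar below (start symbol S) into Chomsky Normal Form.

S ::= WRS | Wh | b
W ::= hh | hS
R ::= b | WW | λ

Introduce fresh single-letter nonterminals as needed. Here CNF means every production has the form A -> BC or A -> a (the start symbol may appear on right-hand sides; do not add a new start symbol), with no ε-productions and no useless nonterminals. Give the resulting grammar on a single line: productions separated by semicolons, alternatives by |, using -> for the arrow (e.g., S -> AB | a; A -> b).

S -> b | WA | WB | WS; A -> h; B -> RS; R -> b | WW; W -> AA | AS

Nullable: {R}; after ε-elimination: S -> b | WS | Wh | WRS; R -> b | WW; W -> hS | hh.
No unit productions to eliminate.
TERM: introduce A -> h and substitute in every rule of length ≥2.
BIN: S -> WRS becomes S -> WB, B -> RS.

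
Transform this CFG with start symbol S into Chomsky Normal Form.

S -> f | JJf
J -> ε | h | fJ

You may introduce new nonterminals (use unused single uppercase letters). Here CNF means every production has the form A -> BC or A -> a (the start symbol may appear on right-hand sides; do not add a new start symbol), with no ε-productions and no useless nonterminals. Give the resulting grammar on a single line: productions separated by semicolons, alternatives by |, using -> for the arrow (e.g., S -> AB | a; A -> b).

S -> f | JA | JB; A -> f; B -> JA; J -> f | h | AJ

Nullable: {J}; after ε-elimination: S -> f | Jf | JJf; J -> f | h | fJ.
No unit productions to eliminate.
TERM: introduce A -> f and substitute in every rule of length ≥2.
BIN: S -> JJA becomes S -> JB, B -> JA.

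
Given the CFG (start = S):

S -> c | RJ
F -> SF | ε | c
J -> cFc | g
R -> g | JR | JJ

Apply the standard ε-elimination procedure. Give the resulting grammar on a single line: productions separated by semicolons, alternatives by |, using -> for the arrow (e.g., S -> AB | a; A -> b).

S -> c | RJ; F -> S | c | SF; J -> g | cc | cFc; R -> g | JJ | JR

Nullable set: {F}.
Drop F -> ε.
F -> SF: F nullable, giving S | SF.
J -> cFc: F nullable, giving cFc | cc.
Unchanged (no nullable symbols): S -> RJ; S -> c; F -> c; J -> g; R -> JJ; R -> JR; R -> g.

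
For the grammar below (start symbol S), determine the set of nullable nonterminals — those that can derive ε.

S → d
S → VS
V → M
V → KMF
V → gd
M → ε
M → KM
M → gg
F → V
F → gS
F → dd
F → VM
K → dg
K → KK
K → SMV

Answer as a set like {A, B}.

{F, M, V}

Directly nullable (have an ε-rule): {M}.
V is nullable via V -> M (every symbol on the right is already known nullable).
F is nullable via F -> V (every symbol on the right is already known nullable).
Not nullable: K, S — each has a terminal in every rule's right-hand side or depends on a non-nullable symbol.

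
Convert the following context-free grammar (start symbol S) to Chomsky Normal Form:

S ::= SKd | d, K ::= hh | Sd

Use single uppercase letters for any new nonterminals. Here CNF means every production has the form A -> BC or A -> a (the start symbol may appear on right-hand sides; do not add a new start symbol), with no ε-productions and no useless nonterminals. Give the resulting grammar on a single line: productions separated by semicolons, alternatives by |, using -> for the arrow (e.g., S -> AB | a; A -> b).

S -> d | SC; A -> d; B -> h; C -> KA; K -> BB | SA

No ε-productions.
No unit productions to eliminate.
TERM: introduce A -> d, B -> h and substitute in every rule of length ≥2.
BIN: S -> SKA becomes S -> SC, C -> KA.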